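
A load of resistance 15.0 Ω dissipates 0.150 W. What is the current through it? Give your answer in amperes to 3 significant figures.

Inverting the appropriate power form: I = √(P / R).
I = √(0.150 / 15.0) = 0.1000 A

0.100 A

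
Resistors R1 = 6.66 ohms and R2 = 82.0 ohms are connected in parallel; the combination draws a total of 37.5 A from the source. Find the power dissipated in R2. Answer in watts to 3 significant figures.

651 W

Parallel branches share V, not I — compute V via R_eq, then use V²/R for the target branch.
1/R_eq = 1/6.66 + 1/82.0 ⇒ R_eq = 6.160 Ω
V = I_total × R_eq = 37.50 × 6.160 = 231.0 V
P_R2 = V² / R2 = (231.0)² / 82.0 = 650.7 W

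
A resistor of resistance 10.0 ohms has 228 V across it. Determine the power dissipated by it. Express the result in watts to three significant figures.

5200 W

With V across and R both known, P = V²/R gives the dissipation directly.
P = (228 V)² / 10.0 Ω = 5198 W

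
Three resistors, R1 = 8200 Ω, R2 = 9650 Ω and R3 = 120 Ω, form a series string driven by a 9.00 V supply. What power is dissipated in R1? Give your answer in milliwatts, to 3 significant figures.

Series elements share the same current, so find I first, then use P = I²R.
R_total = 8200 + 9650 + 120 = 17970 Ω
I = V / R_total = 9.00 / 17970 = 0.0005008 A
P_R1 = I² × R1 = (0.0005008)² × 8200 = 0.002057 W

2.06 mW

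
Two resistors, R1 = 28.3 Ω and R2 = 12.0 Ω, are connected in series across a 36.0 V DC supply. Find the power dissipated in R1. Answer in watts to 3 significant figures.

22.6 W

Series elements share the same current, so find I first, then use P = I²R.
R_total = 28.3 + 12.0 = 40.30 Ω
I = V / R_total = 36.0 / 40.30 = 0.8933 A
P_R1 = I² × R1 = (0.8933)² × 28.3 = 22.58 W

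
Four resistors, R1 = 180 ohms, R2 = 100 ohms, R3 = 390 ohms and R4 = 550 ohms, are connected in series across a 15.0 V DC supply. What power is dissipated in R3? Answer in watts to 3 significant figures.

Series elements share the same current, so find I first, then use P = I²R.
R_total = 180 + 100 + 390 + 550 = 1220 Ω
I = V / R_total = 15.0 / 1220 = 0.01230 A
P_R3 = I² × R3 = (0.01230)² × 390 = 0.05896 W

0.0590 W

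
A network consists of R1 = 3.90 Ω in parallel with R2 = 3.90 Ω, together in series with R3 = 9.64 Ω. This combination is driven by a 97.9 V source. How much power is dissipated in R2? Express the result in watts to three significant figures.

69.6 W

First find R_p for the parallel pair, then treat R_p + R3 as a series loop.
R_p = (3.90×3.90)/(3.90+3.90) = 1.950 Ω
R_total = R_p + 9.64 = 1.950 + 9.64 = 11.59 Ω
I = V / R_total = 97.9 / 11.59 = 8.447 A
Voltage across the parallel pair: V_p = I × R_p = 8.447 × 1.950 = 16.47 V
R2 has V_p across it, so P = V_p²/R2.
P_R2 = (16.47)² / 3.90 = 69.57 W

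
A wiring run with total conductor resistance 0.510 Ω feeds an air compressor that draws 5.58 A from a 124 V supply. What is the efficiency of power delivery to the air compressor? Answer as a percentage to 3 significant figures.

97.7 %

The wiring run carries the full 5.58 A.
P_line = I² R_line = (5.580)² × 0.510 = 15.88 W
P_source = V I = 124 × 5.580 = 691.9 W; P_load = 676.0 W
η = P_load / P_source = 676.0 / 691.9 = 0.9771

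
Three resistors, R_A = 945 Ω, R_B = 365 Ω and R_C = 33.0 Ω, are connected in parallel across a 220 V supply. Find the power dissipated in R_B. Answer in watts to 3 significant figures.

Each parallel branch sees the full supply voltage, so P = V²/R applies directly to the target branch.
P_R_B = V² / R_B = (220)² / 365 Ω = 132.6 W

133 W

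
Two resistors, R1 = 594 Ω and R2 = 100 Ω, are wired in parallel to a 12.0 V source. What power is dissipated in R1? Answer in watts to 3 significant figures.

0.242 W

Every branch has 12.0 V across it, so for R1 the power is simply V²/R.
P_R1 = V² / R1 = (12.0)² / 594 Ω = 0.2424 W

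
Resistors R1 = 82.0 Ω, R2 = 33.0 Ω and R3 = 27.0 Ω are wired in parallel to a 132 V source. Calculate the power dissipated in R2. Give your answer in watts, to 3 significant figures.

Parallel branches share the same voltage; P = V²/R gives the branch power in one step.
P_R2 = V² / R2 = (132)² / 33.0 Ω = 528.0 W

528 W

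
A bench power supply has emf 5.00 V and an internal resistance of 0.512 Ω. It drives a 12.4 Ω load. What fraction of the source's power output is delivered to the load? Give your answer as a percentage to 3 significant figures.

Both r and R carry the same current, so the power split is just the resistance split: η = R/(R+r).
η = R / (R + r) = 12.4 / (12.4 + 0.512) = 0.9603

96.0 %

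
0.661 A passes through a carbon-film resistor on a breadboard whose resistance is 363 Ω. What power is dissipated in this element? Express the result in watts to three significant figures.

Knowing I and R, the power is just I²R — no need to find V first.
P = (0.6610 A)² × 363 Ω = 158.6 W

159 W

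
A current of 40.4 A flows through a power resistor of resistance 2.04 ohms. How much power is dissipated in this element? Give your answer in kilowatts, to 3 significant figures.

3.33 kW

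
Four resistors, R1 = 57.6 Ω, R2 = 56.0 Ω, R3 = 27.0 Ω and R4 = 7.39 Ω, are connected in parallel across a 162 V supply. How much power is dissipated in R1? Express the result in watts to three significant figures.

456 W

Each parallel branch sees the full supply voltage, so P = V²/R applies directly to the target branch.
P_R1 = V² / R1 = (162)² / 57.6 Ω = 455.6 W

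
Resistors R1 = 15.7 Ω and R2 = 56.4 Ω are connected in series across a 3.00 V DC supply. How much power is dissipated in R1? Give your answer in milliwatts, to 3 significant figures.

Every series element carries the same I. Get I from the total resistance, then P = I² × R1.
R_total = 15.7 + 56.4 = 72.10 Ω
I = V / R_total = 3.00 / 72.10 = 0.04161 A
P_R1 = I² × R1 = (0.04161)² × 15.7 = 0.02718 W

27.2 mW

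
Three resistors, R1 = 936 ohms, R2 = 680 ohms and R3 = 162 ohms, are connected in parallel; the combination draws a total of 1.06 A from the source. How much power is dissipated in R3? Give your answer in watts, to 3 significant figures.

91.4 W

The branches share the same voltage, but only the total current is given — find V from the equivalent resistance first.
1/R_eq = 1/936 + 1/680 + 1/162 ⇒ R_eq = 114.8 Ω
V = I_total × R_eq = 1.060 × 114.8 = 121.7 V
P_R3 = V² / R3 = (121.7)² / 162 = 91.39 W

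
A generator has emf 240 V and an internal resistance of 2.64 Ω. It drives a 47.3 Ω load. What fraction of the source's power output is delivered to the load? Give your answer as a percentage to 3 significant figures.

94.7 %

The source delivers εI, of which I²R reaches the load and I²r is lost; since I is common, η = R/(R+r).
η = R / (R + r) = 47.3 / (47.3 + 2.64) = 0.9471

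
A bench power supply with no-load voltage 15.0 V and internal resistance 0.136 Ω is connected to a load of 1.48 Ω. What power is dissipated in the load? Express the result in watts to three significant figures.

Load and internal resistance form a series loop — compute the loop current, then the load power via I²R.
I = ε / (r + R) = 15.0 / (0.136 + 1.48) = 9.282 A
P_load = I² R = (9.282)² × 1.48 = 127.5 W

128 W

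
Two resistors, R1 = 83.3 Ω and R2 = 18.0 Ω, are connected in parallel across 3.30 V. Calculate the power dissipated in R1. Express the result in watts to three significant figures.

0.131 W

Parallel branches share the same voltage; P = V²/R gives the branch power in one step.
P_R1 = V² / R1 = (3.30)² / 83.3 Ω = 0.1307 W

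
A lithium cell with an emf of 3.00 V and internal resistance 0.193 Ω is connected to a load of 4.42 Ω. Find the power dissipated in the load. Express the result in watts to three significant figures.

1.87 W

Find the circuit current first, then P = I²R for the load (series elements share I).
I = ε / (r + R) = 3.00 / (0.193 + 4.42) = 0.6503 A
P_load = I² R = (0.6503)² × 4.42 = 1.869 W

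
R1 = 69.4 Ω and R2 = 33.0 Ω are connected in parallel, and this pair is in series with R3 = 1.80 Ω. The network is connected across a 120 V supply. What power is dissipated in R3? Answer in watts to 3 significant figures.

Collapse the R1‖R2 pair into one equivalent R_p; then R_p and R3 form a series string.
R_p = (69.4×33.0)/(69.4+33.0) = 22.37 Ω
R_total = R_p + 1.80 = 22.37 + 1.80 = 24.17 Ω
I = V / R_total = 120 / 24.17 = 4.966 A
R3 carries the full series current, so P = I²R.
P_R3 = (4.966)² × 1.80 = 44.39 W

44.4 W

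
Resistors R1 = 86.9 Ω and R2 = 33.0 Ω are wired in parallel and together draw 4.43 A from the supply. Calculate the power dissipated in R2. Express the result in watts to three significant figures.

340 W

The branches share the same voltage, but only the total current is given — find V from the equivalent resistance first.
1/R_eq = 1/86.9 + 1/33.0 ⇒ R_eq = 23.92 Ω
V = I_total × R_eq = 4.430 × 23.92 = 106.0 V
P_R2 = V² / R2 = (106.0)² / 33.0 = 340.2 W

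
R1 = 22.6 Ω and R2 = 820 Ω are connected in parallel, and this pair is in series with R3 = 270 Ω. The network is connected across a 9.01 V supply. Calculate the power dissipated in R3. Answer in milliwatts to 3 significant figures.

257 mW

First find R_p for the parallel pair, then treat R_p + R3 as a series loop.
R_p = (22.6×820)/(22.6+820) = 21.99 Ω
R_total = R_p + 270 = 21.99 + 270 = 292.0 Ω
I = V / R_total = 9.01 / 292.0 = 0.03086 A
All the supply current flows through R3; use P = I²R3.
P_R3 = (0.03086)² × 270 = 0.2571 W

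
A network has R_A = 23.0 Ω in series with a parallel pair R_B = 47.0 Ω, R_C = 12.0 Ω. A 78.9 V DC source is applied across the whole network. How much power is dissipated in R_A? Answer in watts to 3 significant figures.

135 W

Collapse R_B‖R_C to a single equivalent, reducing the network to two series elements.
R_p = (47.0×12.0)/(47.0+12.0) = 9.559 Ω
R_total = 23.0 + 9.559 = 32.56 Ω
I = V / R_total = 78.9 / 32.56 = 2.423 A
R_A is in the main series path, so its power is I²R_A.
P_R_A = (2.423)² × 23.0 = 135.1 W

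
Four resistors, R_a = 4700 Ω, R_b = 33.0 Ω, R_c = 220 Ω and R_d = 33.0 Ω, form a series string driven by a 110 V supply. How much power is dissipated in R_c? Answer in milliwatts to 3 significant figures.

The current is common to all series resistors; compute it, then apply P = I²R for the target.
R_total = 4700 + 33.0 + 220 + 33.0 = 4986 Ω
I = V / R_total = 110 / 4986 = 0.02206 A
P_R_c = I² × R_c = (0.02206)² × 220 = 0.1071 W

107 mW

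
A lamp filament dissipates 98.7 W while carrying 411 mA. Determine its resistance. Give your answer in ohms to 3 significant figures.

The two known quantities fix the third via R = P / I².
R = 98.7 / (0.4110)² = 584.3 Ω

584 Ω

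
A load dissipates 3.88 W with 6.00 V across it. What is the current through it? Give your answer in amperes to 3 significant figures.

The two known quantities fix the third via I = P / V.
I = 3.88 / 6.00 = 0.6467 A

0.647 A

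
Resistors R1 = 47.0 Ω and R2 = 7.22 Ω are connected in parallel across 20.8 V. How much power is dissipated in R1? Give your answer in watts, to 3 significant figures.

9.21 W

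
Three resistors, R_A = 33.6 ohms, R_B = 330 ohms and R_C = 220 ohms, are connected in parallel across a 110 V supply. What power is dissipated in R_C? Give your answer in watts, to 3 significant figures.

The supply voltage appears across each parallel branch — just use P = V²/R_C.
P_R_C = V² / R_C = (110)² / 220 Ω = 55.00 W

55.0 W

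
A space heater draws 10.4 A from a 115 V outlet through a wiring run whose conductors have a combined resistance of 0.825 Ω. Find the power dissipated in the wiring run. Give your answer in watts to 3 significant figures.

89.2 W

The wiring run is a series resistance carrying the load current; its dissipation is I²R_line.
The wiring run carries the full 10.4 A.
P_line = I² R_line = (10.40)² × 0.825 = 89.23 W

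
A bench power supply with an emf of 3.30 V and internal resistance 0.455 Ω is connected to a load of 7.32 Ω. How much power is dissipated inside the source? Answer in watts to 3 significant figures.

0.0820 W

Internal loss is I²r, with I set by the total series resistance r+R.
I = ε / (r + R) = 3.30 / (0.455 + 7.32) = 0.4244 A
P_int = I² r = (0.4244)² × 0.455 = 0.08197 W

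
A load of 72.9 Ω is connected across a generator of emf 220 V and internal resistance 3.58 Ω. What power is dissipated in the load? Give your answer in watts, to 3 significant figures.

603 W

Find the circuit current first, then P = I²R for the load (series elements share I).
I = ε / (r + R) = 220 / (3.58 + 72.9) = 2.877 A
P_load = I² R = (2.877)² × 72.9 = 603.2 W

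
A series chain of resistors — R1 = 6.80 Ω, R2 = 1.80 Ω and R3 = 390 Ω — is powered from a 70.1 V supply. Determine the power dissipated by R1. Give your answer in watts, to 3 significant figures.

0.210 W

Every series element carries the same I. Get I from the total resistance, then P = I² × R1.
R_total = 6.80 + 1.80 + 390 = 398.6 Ω
I = V / R_total = 70.1 / 398.6 = 0.1759 A
P_R1 = I² × R1 = (0.1759)² × 6.80 = 0.2103 W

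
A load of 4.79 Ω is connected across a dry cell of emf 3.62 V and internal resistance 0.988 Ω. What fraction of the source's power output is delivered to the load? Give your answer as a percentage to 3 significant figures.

η = P_load/(P_load+P_int) = I²R/(I²R+I²r) = R/(R+r) — the I² cancels for series elements.
η = R / (R + r) = 4.79 / (4.79 + 0.988) = 0.8290

82.9 %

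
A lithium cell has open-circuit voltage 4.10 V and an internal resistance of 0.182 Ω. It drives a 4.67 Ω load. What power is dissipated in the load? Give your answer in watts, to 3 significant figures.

3.33 W

Load and internal resistance form a series loop — compute the loop current, then the load power via I²R.
I = ε / (r + R) = 4.10 / (0.182 + 4.67) = 0.8450 A
P_load = I² R = (0.8450)² × 4.67 = 3.335 W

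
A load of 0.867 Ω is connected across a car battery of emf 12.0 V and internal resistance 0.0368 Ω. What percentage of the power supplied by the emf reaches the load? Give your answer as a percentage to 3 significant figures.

Efficiency is P_load / P_total. With a series r and R sharing the same I, P = I²R for each, so η = R/(R+r).
η = R / (R + r) = 0.867 / (0.867 + 0.0368) = 0.9593

95.9 %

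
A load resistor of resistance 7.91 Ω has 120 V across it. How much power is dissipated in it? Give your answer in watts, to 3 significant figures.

We know the drop across the element and its resistance — P = V²/R, one step.
P = (120 V)² / 7.91 Ω = 1820 W

1820 W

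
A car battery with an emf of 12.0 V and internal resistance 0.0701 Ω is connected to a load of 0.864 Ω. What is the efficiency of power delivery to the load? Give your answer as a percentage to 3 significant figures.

92.5 %

η = P_load/(P_load+P_int) = I²R/(I²R+I²r) = R/(R+r) — the I² cancels for series elements.
η = R / (R + r) = 0.864 / (0.864 + 0.0701) = 0.9250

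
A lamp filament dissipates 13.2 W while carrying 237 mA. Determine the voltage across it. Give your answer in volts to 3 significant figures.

From P = V I = I²R = V²/R, with the two given quantities we get V = P / I.
V = 13.2 / 0.2370 = 55.70 V

55.7 V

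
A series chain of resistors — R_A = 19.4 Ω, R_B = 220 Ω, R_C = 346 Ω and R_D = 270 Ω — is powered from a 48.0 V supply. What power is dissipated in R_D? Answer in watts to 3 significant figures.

Since the resistors are in series they all carry the loop current I = V/R_total; the power in any one is I²R.
R_total = 19.4 + 220 + 346 + 270 = 855.4 Ω
I = V / R_total = 48.0 / 855.4 = 0.05611 A
P_R_D = I² × R_D = (0.05611)² × 270 = 0.8502 W

0.850 W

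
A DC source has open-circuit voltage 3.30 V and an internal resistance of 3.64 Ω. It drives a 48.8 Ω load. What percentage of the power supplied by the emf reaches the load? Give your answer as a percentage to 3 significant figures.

93.1 %

Efficiency is P_load / P_total. With a series r and R sharing the same I, P = I²R for each, so η = R/(R+r).
η = R / (R + r) = 48.8 / (48.8 + 3.64) = 0.9306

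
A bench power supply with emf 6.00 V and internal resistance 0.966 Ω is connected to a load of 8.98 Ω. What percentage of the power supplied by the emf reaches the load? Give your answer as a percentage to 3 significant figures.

90.3 %

η = P_load/(P_load+P_int) = I²R/(I²R+I²r) = R/(R+r) — the I² cancels for series elements.
η = R / (R + r) = 8.98 / (8.98 + 0.966) = 0.9029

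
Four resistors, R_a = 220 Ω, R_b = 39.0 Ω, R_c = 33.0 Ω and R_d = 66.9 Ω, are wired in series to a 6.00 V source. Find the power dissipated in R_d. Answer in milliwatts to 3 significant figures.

The current is common to all series resistors; compute it, then apply P = I²R for the target.
R_total = 220 + 39.0 + 33.0 + 66.9 = 358.9 Ω
I = V / R_total = 6.00 / 358.9 = 0.01672 A
P_R_d = I² × R_d = (0.01672)² × 66.9 = 0.01870 W

18.7 mW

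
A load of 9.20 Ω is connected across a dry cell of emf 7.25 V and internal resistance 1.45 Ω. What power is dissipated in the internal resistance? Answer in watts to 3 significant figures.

The source's internal resistance is just another series element carrying I; its dissipation is I²r.
I = ε / (r + R) = 7.25 / (1.45 + 9.20) = 0.6808 A
P_int = I² r = (0.6808)² × 1.45 = 0.6720 W

0.672 W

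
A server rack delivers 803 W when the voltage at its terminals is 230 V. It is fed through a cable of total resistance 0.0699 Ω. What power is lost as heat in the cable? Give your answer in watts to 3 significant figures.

0.852 W

Only the current and the line resistance are needed for the I²R loss.
I = P / V = 803 / 230 = 3.491 A through the cable.
P_line = I² R_line = (3.491)² × 0.0699 = 0.8520 W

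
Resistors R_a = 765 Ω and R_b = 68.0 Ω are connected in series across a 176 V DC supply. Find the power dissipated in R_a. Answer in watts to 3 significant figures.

In a series string the same current flows through every resistor — find that current, then P = I²R for the one we want.
R_total = 765 + 68.0 = 833.0 Ω
I = V / R_total = 176 / 833.0 = 0.2113 A
P_R_a = I² × R_a = (0.2113)² × 765 = 34.15 W

34.2 W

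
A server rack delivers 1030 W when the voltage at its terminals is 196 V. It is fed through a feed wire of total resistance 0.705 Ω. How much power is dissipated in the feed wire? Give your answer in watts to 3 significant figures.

The feed wire is a series resistance carrying the load current; its dissipation is I²R_line.
I = P / V = 1030 / 196 = 5.255 A through the feed wire.
P_line = I² R_line = (5.255)² × 0.705 = 19.47 W

19.5 W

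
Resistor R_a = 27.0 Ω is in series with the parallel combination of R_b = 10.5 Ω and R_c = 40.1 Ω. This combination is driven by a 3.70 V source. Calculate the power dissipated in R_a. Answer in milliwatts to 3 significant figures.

Replace R_b and R_c with their parallel equivalent so the circuit becomes R_a in series with R_p.
R_p = (10.5×40.1)/(10.5+40.1) = 8.321 Ω
R_total = 27.0 + 8.321 = 35.32 Ω
I = V / R_total = 3.70 / 35.32 = 0.1048 A
All the current flows through R_a; use P = I²R.
P_R_a = (0.1048)² × 27.0 = 0.2963 W

296 mW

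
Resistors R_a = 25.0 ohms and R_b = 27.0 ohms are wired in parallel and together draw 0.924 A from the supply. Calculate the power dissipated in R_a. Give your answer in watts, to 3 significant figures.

5.75 W

We need the common branch voltage; get it from I_total × R_eq, then P = V²/R for the branch.
1/R_eq = 1/25.0 + 1/27.0 ⇒ R_eq = 12.98 Ω
V = I_total × R_eq = 0.9240 × 12.98 = 11.99 V
P_R_a = V² / R_a = (11.99)² / 25.0 = 5.754 W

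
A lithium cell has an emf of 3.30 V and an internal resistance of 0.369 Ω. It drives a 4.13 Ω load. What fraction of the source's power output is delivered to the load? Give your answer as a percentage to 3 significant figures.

Both r and R carry the same current, so the power split is just the resistance split: η = R/(R+r).
η = R / (R + r) = 4.13 / (4.13 + 0.369) = 0.9180

91.8 %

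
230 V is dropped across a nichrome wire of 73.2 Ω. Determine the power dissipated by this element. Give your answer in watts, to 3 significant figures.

723 W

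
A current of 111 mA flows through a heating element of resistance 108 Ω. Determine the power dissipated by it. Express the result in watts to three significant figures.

1.33 W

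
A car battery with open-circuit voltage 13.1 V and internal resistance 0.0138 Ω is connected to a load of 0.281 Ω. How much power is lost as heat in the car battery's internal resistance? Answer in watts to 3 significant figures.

The source's internal resistance is just another series element carrying I; its dissipation is I²r.
I = ε / (r + R) = 13.1 / (0.0138 + 0.281) = 44.44 A
P_int = I² r = (44.44)² × 0.0138 = 27.25 W

27.3 W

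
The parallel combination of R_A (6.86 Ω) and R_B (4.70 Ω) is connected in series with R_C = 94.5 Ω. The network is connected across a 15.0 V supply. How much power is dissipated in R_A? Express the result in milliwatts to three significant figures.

Combine R_A and R_B into their parallel equivalent first, reducing the network to two series resistors.
R_p = (6.86×4.70)/(6.86+4.70) = 2.789 Ω
R_total = R_p + 94.5 = 2.789 + 94.5 = 97.29 Ω
I = V / R_total = 15.0 / 97.29 = 0.1542 A
Voltage across the parallel pair: V_p = I × R_p = 0.1542 × 2.789 = 0.4300 V
R_A has V_p across it, so P = V_p²/R_A.
P_R_A = (0.4300)² / 6.86 = 0.02696 W

27.0 mW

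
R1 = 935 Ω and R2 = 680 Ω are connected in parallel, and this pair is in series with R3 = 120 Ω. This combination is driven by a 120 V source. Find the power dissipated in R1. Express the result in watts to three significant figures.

9.05 W

First find R_p for the parallel pair, then treat R_p + R3 as a series loop.
R_p = (935×680)/(935+680) = 393.7 Ω
R_total = R_p + 120 = 393.7 + 120 = 513.7 Ω
I = V / R_total = 120 / 513.7 = 0.2336 A
Voltage across the parallel pair: V_p = I × R_p = 0.2336 × 393.7 = 91.97 V
R1 has V_p across it, so P = V_p²/R1.
P_R1 = (91.97)² / 935 = 9.046 W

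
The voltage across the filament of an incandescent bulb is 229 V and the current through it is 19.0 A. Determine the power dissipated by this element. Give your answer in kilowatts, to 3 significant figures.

4.35 kW

V and I are known directly — P = V I, no intermediate step needed.
P = 229 V × 19.00 A = 4351 W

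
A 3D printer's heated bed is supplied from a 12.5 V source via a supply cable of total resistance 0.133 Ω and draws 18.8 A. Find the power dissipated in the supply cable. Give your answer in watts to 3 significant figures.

The supply cable and load are in series, so the same current flows in both; the loss is I²R_line.
The supply cable carries the full 18.8 A.
P_line = I² R_line = (18.80)² × 0.133 = 47.01 W

47.0 W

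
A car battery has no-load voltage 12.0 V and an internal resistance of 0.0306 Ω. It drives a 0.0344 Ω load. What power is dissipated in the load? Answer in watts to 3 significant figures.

1170 W

Find the circuit current first, then P = I²R for the load (series elements share I).
I = ε / (r + R) = 12.0 / (0.0306 + 0.0344) = 184.6 A
P_load = I² R = (184.6)² × 0.0344 = 1172 W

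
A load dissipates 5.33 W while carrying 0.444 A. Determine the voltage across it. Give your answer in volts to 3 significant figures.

Inverting the appropriate power form: V = P / I.
V = 5.33 / 0.4440 = 12.00 V

12.0 V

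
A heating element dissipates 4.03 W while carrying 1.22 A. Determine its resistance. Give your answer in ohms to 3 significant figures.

2.71 Ω

Inverting the appropriate power form: R = P / I².
R = 4.03 / (1.220)² = 2.708 Ω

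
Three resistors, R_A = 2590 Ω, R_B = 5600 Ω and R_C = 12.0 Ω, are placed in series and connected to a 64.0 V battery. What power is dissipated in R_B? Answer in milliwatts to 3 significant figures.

341 mW

In a series string the same current flows through every resistor — find that current, then P = I²R for the one we want.
R_total = 2590 + 5600 + 12.0 = 8202 Ω
I = V / R_total = 64.0 / 8202 = 0.007803 A
P_R_B = I² × R_B = (0.007803)² × 5600 = 0.3410 W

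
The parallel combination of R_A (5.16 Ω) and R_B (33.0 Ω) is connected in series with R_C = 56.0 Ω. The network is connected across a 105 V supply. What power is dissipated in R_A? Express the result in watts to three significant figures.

First find R_p for the parallel pair, then treat R_p + R_C as a series loop.
R_p = (5.16×33.0)/(5.16+33.0) = 4.462 Ω
R_total = R_p + 56.0 = 4.462 + 56.0 = 60.46 Ω
I = V / R_total = 105 / 60.46 = 1.737 A
Voltage across the parallel pair: V_p = I × R_p = 1.737 × 4.462 = 7.749 V
Use P = V²/R for R_A with V = V_p.
P_R_A = (7.749)² / 5.16 = 11.64 W

11.6 W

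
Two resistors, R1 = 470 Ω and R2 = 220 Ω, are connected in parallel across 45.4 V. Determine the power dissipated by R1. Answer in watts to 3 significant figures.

4.39 W

The supply voltage appears across each parallel branch — just use P = V²/R1.
P_R1 = V² / R1 = (45.4)² / 470 Ω = 4.385 W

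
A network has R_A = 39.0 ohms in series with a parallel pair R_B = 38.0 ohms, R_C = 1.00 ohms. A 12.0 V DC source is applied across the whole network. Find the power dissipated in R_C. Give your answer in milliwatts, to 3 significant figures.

85.6 mW

Reduce the parallel pair to R_p first; the network is then a simple series string.
R_p = (38.0×1.00)/(38.0+1.00) = 0.9744 Ω
R_total = 39.0 + 0.9744 = 39.97 Ω
I = V / R_total = 12.0 / 39.97 = 0.3002 A
Voltage across the parallel pair: V_p = I × R_p = 0.3002 × 0.9744 = 0.2925 V
R_C sees V_p directly, so P = V_p² / R_C.
P_R_C = (0.2925)² / 1.00 = 0.08555 W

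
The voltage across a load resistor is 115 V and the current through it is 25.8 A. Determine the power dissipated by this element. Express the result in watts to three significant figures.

2970 W

With V and I both given, power follows immediately from P = V I.
P = 115 V × 25.80 A = 2967 W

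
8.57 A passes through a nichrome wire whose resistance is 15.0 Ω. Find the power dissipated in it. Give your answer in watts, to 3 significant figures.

1100 W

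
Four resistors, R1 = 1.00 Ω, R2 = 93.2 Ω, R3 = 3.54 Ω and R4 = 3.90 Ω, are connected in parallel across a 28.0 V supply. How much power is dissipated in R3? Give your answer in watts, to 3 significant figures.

Every branch has 28.0 V across it, so for R3 the power is simply V²/R.
P_R3 = V² / R3 = (28.0)² / 3.54 Ω = 221.5 W

221 W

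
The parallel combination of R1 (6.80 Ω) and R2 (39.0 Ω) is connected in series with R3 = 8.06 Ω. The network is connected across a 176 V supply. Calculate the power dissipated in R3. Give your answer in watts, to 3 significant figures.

1300 W

Reduce the parallel combination to a single R_p; the circuit then becomes R_p in series with the remaining resistor.
R_p = (6.80×39.0)/(6.80+39.0) = 5.790 Ω
R_total = R_p + 8.06 = 5.790 + 8.06 = 13.85 Ω
I = V / R_total = 176 / 13.85 = 12.71 A
R3 carries the full series current, so P = I²R.
P_R3 = (12.71)² × 8.06 = 1301 W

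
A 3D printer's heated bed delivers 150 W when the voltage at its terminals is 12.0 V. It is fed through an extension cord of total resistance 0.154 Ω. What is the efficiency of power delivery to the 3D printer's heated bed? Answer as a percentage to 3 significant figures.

I = P / V = 150 / 12.0 = 12.50 A through the extension cord.
P_line = I² R_line = (12.50)² × 0.154 = 24.06 W
P_source = P_load + P_line = 150.0 + 24.06 = 174.1 W
η = P_load / P_source = 150.0 / 174.1 = 0.8618

86.2 %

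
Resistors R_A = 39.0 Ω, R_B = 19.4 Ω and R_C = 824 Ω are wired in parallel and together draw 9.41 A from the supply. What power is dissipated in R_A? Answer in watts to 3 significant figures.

Parallel branches share V, not I — compute V via R_eq, then use V²/R for the target branch.
1/R_eq = 1/39.0 + 1/19.4 + 1/824 ⇒ R_eq = 12.75 Ω
V = I_total × R_eq = 9.410 × 12.75 = 120.0 V
P_R_A = V² / R_A = (120.0)² / 39.0 = 369.4 W

369 W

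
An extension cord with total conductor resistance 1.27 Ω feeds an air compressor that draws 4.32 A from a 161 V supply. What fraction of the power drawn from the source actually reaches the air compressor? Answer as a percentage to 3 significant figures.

The extension cord carries the full 4.32 A.
P_line = I² R_line = (4.320)² × 1.27 = 23.70 W
P_source = V I = 161 × 4.320 = 695.5 W; P_load = 671.8 W
η = P_load / P_source = 671.8 / 695.5 = 0.9659

96.6 %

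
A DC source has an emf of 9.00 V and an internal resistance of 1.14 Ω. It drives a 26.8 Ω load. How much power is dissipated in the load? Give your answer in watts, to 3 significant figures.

With r and R in series, I = ε/(r+R); the load dissipates I²R.
I = ε / (r + R) = 9.00 / (1.14 + 26.8) = 0.3221 A
P_load = I² R = (0.3221)² × 26.8 = 2.781 W

2.78 W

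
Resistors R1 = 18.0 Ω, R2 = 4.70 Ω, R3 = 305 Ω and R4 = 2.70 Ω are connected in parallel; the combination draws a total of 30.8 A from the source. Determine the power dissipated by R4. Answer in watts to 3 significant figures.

853 W

Only the total current is stated, so first find the parallel equivalent to get the voltage across the combination.
1/R_eq = 1/18.0 + 1/4.70 + 1/305 + 1/2.70 ⇒ R_eq = 1.558 Ω
V = I_total × R_eq = 30.80 × 1.558 = 47.98 V
P_R4 = V² / R4 = (47.98)² / 2.70 = 852.5 W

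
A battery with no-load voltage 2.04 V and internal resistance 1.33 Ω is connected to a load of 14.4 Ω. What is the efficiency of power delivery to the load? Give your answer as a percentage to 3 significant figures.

91.5 %

Both r and R carry the same current, so the power split is just the resistance split: η = R/(R+r).
η = R / (R + r) = 14.4 / (14.4 + 1.33) = 0.9154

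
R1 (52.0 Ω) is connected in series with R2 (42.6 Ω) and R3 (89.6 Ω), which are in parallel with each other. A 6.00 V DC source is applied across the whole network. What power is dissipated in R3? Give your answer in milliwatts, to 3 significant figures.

Collapse R2‖R3 to a single equivalent, reducing the network to two series elements.
R_p = (42.6×89.6)/(42.6+89.6) = 28.87 Ω
R_total = 52.0 + 28.87 = 80.87 Ω
I = V / R_total = 6.00 / 80.87 = 0.07419 A
Voltage across the parallel pair: V_p = I × R_p = 0.07419 × 28.87 = 2.142 V
R3 is across V_p, so use P = V²/R for that branch.
P_R3 = (2.142)² / 89.6 = 0.05121 W

51.2 mW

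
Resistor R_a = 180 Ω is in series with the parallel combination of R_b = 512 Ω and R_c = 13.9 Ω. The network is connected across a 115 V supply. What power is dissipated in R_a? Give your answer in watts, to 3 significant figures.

Collapse R_b‖R_c to a single equivalent, reducing the network to two series elements.
R_p = (512×13.9)/(512+13.9) = 13.53 Ω
R_total = 180 + 13.53 = 193.5 Ω
I = V / R_total = 115 / 193.5 = 0.5942 A
R_a is in the main series path, so its power is I²R_a.
P_R_a = (0.5942)² × 180 = 63.56 W

63.6 W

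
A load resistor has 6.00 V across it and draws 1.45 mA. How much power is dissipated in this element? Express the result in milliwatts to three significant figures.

8.70 mW

V and I are known directly — P = V I, no intermediate step needed.
P = 6.00 V × 0.001450 A = 0.008700 W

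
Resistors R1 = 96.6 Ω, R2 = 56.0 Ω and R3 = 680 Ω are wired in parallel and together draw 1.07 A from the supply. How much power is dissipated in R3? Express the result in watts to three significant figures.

Parallel branches share V, not I — compute V via R_eq, then use V²/R for the target branch.
1/R_eq = 1/96.6 + 1/56.0 + 1/680 ⇒ R_eq = 33.69 Ω
V = I_total × R_eq = 1.070 × 33.69 = 36.05 V
P_R3 = V² / R3 = (36.05)² / 680 = 1.911 W

1.91 W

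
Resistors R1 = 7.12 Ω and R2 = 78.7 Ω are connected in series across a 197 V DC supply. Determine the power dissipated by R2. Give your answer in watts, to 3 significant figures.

Every series element carries the same I. Get I from the total resistance, then P = I² × R2.
R_total = 7.12 + 78.7 = 85.82 Ω
I = V / R_total = 197 / 85.82 = 2.296 A
P_R2 = I² × R2 = (2.296)² × 78.7 = 414.7 W

415 W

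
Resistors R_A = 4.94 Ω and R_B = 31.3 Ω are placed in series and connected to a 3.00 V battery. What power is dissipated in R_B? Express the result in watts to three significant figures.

Series elements share the same current, so find I first, then use P = I²R.
R_total = 4.94 + 31.3 = 36.24 Ω
I = V / R_total = 3.00 / 36.24 = 0.08278 A
P_R_B = I² × R_B = (0.08278)² × 31.3 = 0.2145 W

0.214 W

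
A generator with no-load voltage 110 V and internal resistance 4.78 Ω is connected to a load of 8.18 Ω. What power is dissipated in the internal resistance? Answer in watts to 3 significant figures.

Internal loss is I²r, with I set by the total series resistance r+R.
I = ε / (r + R) = 110 / (4.78 + 8.18) = 8.488 A
P_int = I² r = (8.488)² × 4.78 = 344.4 W

344 W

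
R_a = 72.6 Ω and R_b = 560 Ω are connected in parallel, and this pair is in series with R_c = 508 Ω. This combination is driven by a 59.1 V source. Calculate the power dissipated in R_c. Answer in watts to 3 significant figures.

5.42 W

First find R_p for the parallel pair, then treat R_p + R_c as a series loop.
R_p = (72.6×560)/(72.6+560) = 64.27 Ω
R_total = R_p + 508 = 64.27 + 508 = 572.3 Ω
I = V / R_total = 59.1 / 572.3 = 0.1033 A
R_c is the series element, so its power is I²R.
P_R_c = (0.1033)² × 508 = 5.418 W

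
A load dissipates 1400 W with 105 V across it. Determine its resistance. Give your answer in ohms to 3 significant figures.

The two known quantities fix the third via R = V² / P.
R = (105)² / 1400 = 7.875 Ω

7.88 Ω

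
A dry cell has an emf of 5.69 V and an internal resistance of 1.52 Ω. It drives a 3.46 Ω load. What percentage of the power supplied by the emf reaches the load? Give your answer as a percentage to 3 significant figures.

69.5 %

The source delivers εI, of which I²R reaches the load and I²r is lost; since I is common, η = R/(R+r).
η = R / (R + r) = 3.46 / (3.46 + 1.52) = 0.6948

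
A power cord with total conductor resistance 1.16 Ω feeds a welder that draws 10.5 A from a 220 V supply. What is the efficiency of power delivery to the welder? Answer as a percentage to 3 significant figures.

The power cord carries the full 10.5 A.
P_line = I² R_line = (10.50)² × 1.16 = 127.9 W
P_source = V I = 220 × 10.50 = 2310 W; P_load = 2182 W
η = P_load / P_source = 2182 / 2310 = 0.9446

94.5 %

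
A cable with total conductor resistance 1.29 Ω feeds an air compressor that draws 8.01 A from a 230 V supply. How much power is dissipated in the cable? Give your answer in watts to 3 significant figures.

Only the current and the line resistance are needed for the I²R loss.
The cable carries the full 8.01 A.
P_line = I² R_line = (8.010)² × 1.29 = 82.77 W

82.8 W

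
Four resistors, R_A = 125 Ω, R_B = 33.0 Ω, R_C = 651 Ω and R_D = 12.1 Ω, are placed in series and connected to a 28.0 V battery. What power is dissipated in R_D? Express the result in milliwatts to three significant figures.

In a series string the same current flows through every resistor — find that current, then P = I²R for the one we want.
R_total = 125 + 33.0 + 651 + 12.1 = 821.1 Ω
I = V / R_total = 28.0 / 821.1 = 0.03410 A
P_R_D = I² × R_D = (0.03410)² × 12.1 = 0.01407 W

14.1 mW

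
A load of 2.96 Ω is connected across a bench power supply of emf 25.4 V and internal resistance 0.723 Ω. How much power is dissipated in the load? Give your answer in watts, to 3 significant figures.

With r and R in series, I = ε/(r+R); the load dissipates I²R.
I = ε / (r + R) = 25.4 / (0.723 + 2.96) = 6.897 A
P_load = I² R = (6.897)² × 2.96 = 140.8 W

141 W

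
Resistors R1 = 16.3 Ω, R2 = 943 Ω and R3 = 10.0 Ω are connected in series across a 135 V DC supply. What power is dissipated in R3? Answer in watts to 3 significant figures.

0.194 W

Every series element carries the same I. Get I from the total resistance, then P = I² × R3.
R_total = 16.3 + 943 + 10.0 = 969.3 Ω
I = V / R_total = 135 / 969.3 = 0.1393 A
P_R3 = I² × R3 = (0.1393)² × 10.0 = 0.1940 W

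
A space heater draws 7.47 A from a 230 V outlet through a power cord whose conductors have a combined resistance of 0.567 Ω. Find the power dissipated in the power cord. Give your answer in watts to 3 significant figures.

Line loss is just I²R for the cable — we know both I and R_line directly.
The power cord carries the full 7.47 A.
P_line = I² R_line = (7.470)² × 0.567 = 31.64 W

31.6 W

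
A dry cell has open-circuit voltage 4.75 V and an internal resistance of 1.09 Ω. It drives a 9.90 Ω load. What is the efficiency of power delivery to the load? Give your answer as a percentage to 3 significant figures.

90.1 %

η = P_load/(P_load+P_int) = I²R/(I²R+I²r) = R/(R+r) — the I² cancels for series elements.
η = R / (R + r) = 9.90 / (9.90 + 1.09) = 0.9008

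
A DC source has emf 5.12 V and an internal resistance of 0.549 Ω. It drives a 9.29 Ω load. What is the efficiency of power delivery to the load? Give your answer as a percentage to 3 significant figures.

94.4 %

η = P_load/(P_load+P_int) = I²R/(I²R+I²r) = R/(R+r) — the I² cancels for series elements.
η = R / (R + r) = 9.29 / (9.29 + 0.549) = 0.9442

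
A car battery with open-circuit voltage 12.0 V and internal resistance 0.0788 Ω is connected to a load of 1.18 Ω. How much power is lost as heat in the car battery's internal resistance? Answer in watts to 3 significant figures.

7.16 W

Internal loss is I²r, with I set by the total series resistance r+R.
I = ε / (r + R) = 12.0 / (0.0788 + 1.18) = 9.533 A
P_int = I² r = (9.533)² × 0.0788 = 7.161 W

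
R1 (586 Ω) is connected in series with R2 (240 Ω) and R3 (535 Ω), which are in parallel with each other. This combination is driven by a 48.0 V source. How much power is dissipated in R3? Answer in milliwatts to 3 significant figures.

209 mW

First combine the parallel branches into one equivalent R_p, then R1 + R_p is a series pair.
R_p = (240×535)/(240+535) = 165.7 Ω
R_total = 586 + 165.7 = 751.7 Ω
I = V / R_total = 48.0 / 751.7 = 0.06386 A
Voltage across the parallel pair: V_p = I × R_p = 0.06386 × 165.7 = 10.58 V
R3 sees V_p directly, so P = V_p² / R3.
P_R3 = (10.58)² / 535 = 0.2092 W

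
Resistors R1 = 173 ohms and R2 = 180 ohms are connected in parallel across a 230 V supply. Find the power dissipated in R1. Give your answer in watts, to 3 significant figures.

Parallel branches share the same voltage; P = V²/R gives the branch power in one step.
P_R1 = V² / R1 = (230)² / 173 Ω = 305.8 W

306 W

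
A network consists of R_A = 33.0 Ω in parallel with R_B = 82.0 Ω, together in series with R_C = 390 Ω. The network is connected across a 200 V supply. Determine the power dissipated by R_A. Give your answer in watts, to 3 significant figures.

Reduce the parallel combination to a single R_p; the circuit then becomes R_p in series with the remaining resistor.
R_p = (33.0×82.0)/(33.0+82.0) = 23.53 Ω
R_total = R_p + 390 = 23.53 + 390 = 413.5 Ω
I = V / R_total = 200 / 413.5 = 0.4836 A
Voltage across the parallel pair: V_p = I × R_p = 0.4836 × 23.53 = 11.38 V
R_A has V_p across it, so P = V_p²/R_A.
P_R_A = (11.38)² / 33.0 = 3.925 W

3.92 W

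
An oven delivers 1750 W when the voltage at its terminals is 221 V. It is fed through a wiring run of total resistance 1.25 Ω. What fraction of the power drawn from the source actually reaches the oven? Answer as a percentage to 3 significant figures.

95.7 %

I = P / V = 1750 / 221 = 7.919 A through the wiring run.
P_line = I² R_line = (7.919)² × 1.25 = 78.38 W
P_source = P_load + P_line = 1750 + 78.38 = 1828 W
η = P_load / P_source = 1750 / 1828 = 0.9571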